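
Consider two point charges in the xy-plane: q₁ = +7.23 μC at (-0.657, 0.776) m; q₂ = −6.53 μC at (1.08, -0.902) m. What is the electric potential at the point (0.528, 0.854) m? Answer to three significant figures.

The total potential is the scalar sum of each charge's contribution, V = Σ kqᵢ/rᵢ.
Distances from the field point to each charge: r₁ = 1.19 m, r₂ = 1.84 m.
V = k[(7.23×10⁻⁶)/(1.19) + (-6.53×10⁻⁶)/(1.84)] = 2.28×10⁴ V.

2.28×10⁴ V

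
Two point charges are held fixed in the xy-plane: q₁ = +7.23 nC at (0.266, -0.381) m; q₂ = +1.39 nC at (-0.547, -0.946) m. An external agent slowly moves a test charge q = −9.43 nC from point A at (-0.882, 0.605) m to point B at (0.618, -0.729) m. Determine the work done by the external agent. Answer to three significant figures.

-8.58×10⁻⁷ J

For quasistatic motion the external work equals the change in potential energy: W_ext = qΔV = q(V_B − V_A).
At A: distances to the source charges are 1.51 m, 1.59 m; V_A = Σ kqᵢ/rᵢ = 50.8 V.
At B: distances to the source charges are 0.495 m, 1.19 m; V_B = Σ kqᵢ/rᵢ = 142 V.
ΔV = V_B − V_A = 91.0 V.
W_ext = qΔV = (-9.43×10⁻⁹ C)(91.0 V) = -8.58×10⁻⁷ J.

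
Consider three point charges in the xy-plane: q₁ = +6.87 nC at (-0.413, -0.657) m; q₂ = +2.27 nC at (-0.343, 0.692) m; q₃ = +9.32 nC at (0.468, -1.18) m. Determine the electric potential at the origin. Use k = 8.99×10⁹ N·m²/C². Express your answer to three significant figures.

172 V

The total potential is the scalar sum of each charge's contribution, V = Σ kqᵢ/rᵢ.
Distances from the field point to each charge: r₁ = 0.776 m, r₂ = 0.772 m, r₃ = 1.27 m.
V = k[(6.87×10⁻⁹)/(0.776) + (2.27×10⁻⁹)/(0.772) + (9.32×10⁻⁹)/(1.27)] = 172 V.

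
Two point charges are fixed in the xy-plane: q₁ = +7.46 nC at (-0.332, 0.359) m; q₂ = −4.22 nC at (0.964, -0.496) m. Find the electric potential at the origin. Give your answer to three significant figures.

102 V

Electric potential is a scalar, so the contributions from each charge add algebraically: V = Σ kqᵢ/rᵢ.
Distances from the field point to each charge: r₁ = 0.489 m, r₂ = 1.08 m.
V = k[(7.46×10⁻⁹)/(0.489) + (-4.22×10⁻⁹)/(1.08)] = 102 V.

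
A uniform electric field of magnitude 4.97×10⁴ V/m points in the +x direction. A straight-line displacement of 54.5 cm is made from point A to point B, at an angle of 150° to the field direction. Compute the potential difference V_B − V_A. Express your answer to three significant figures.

2.35×10⁴ V

Only the component of displacement along E changes the potential: ΔV = −E·d·cosθ.
ΔV = −(4.97×10⁴ V/m)(0.545 m)cos150° = 2.35×10⁴ V.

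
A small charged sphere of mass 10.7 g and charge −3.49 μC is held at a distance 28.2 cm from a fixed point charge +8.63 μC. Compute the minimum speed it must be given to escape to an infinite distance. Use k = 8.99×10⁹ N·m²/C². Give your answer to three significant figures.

To just escape, total mechanical energy must reach zero at infinity: ½mv²_min + U = 0, so ½mv²_min = −U = |kQq|/r.
|U| = |kQq|/r = (8.99×10⁹ N·m²/C²)(8.63×10⁻⁶)(3.49×10⁻⁶)/(0.282) = 0.960 J.
v_min = √(2|U|/m) = √(2·0.960/0.0107) = 13.4 m/s.

13.4 m/s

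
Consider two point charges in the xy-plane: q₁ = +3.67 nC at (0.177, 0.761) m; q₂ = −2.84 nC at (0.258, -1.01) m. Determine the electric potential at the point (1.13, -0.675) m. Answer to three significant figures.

Electric potential is a scalar, so the contributions from each charge add algebraically: V = Σ kqᵢ/rᵢ.
Distances from the field point to each charge: r₁ = 1.72 m, r₂ = 0.934 m.
V = k[(3.67×10⁻⁹)/(1.72) + (-2.84×10⁻⁹)/(0.934)] = -8.19 V.

-8.19 V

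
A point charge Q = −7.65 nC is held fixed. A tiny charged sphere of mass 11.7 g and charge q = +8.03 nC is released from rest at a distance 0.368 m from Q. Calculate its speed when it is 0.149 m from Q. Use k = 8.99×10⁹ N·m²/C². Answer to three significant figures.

0.0194 m/s

Only the electrostatic force acts, so mechanical energy is conserved: ½mv² = U₁ − U₂ = kQq(1/r₁ − 1/r₂).
U₁ − U₂ = (8.99×10⁹ N·m²/C²)(-7.65×10⁻⁹ C)(8.03×10⁻⁹ C)(1/0.368 − 1/0.149) = 2.21×10⁻⁶ J.
v = √(2·2.21×10⁻⁶/0.0117) = 0.0194 m/s.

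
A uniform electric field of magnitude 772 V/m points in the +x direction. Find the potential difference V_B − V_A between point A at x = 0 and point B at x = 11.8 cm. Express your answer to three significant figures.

-91.1 V

In a uniform field, potential decreases in the direction of E: V_B − V_A = −E·Δx.
V_B − V_A = −(772 V/m)(0.118 m) = -91.1 V.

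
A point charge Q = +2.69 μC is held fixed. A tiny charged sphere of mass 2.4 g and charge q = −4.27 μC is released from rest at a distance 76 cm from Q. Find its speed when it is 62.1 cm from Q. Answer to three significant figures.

Only the electrostatic force acts, so mechanical energy is conserved: ½mv² = U₁ − U₂ = kQq(1/r₁ − 1/r₂).
U₁ − U₂ = (8.99×10⁹ N·m²/C²)(2.69×10⁻⁶ C)(-4.27×10⁻⁶ C)(1/0.760 − 1/0.621) = 0.0304 J.
v = √(2·0.0304/2.40×10⁻³) = 5.03 m/s.

5.03 m/s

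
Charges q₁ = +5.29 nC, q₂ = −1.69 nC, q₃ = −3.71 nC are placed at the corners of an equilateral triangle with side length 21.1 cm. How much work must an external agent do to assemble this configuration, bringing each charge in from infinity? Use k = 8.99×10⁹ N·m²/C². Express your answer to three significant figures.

-9.50×10⁻⁷ J

The work to assemble the configuration equals its total potential energy, U = Σ kqᵢqⱼ/rᵢⱼ over all pairs.
All three pair separations equal the side length, 0.211 m.
U = (-3.81×10⁻⁷) + (-8.36×10⁻⁷) + (2.67×10⁻⁷) = -9.50×10⁻⁷ J.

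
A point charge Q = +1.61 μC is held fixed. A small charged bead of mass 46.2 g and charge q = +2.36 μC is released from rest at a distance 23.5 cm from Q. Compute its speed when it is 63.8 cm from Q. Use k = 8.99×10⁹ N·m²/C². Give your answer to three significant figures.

Only the electrostatic force acts, so mechanical energy is conserved: ½mv² = U₁ − U₂ = kQq(1/r₁ − 1/r₂).
U₁ − U₂ = (8.99×10⁹ N·m²/C²)(1.61×10⁻⁶ C)(2.36×10⁻⁶ C)(1/0.235 − 1/0.638) = 0.0918 J.
v = √(2·0.0918/0.0462) = 1.99 m/s.

1.99 m/s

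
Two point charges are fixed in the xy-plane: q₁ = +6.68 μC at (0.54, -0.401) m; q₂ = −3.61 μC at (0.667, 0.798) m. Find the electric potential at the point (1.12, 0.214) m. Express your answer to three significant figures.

2.71×10⁴ V

Electric potential is a scalar, so the contributions from each charge add algebraically: V = Σ kqᵢ/rᵢ.
Distances from the field point to each charge: r₁ = 0.845 m, r₂ = 0.739 m.
V = k[(6.68×10⁻⁶)/(0.845) + (-3.61×10⁻⁶)/(0.739)] = 2.71×10⁴ V.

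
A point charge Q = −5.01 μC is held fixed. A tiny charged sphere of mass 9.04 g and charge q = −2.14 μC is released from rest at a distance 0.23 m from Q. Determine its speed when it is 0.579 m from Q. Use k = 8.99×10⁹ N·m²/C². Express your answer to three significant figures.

Only the electrostatic force acts, so mechanical energy is conserved: ½mv² = U₁ − U₂ = kQq(1/r₁ − 1/r₂).
U₁ − U₂ = (8.99×10⁹ N·m²/C²)(-5.01×10⁻⁶ C)(-2.14×10⁻⁶ C)(1/0.230 − 1/0.579) = 0.253 J.
v = √(2·0.253/9.04×10⁻³) = 7.48 m/s.

7.48 m/s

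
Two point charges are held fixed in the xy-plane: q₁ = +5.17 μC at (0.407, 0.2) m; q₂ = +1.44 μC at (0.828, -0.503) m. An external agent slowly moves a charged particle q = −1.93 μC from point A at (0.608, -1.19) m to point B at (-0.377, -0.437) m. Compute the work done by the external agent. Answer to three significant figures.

For quasistatic motion the external work equals the change in potential energy: W_ext = qΔV = q(V_B − V_A).
At A: distances to the source charges are 1.40 m, 0.721 m; V_A = Σ kqᵢ/rᵢ = 5.10×10⁴ V.
At B: distances to the source charges are 1.01 m, 1.21 m; V_B = Σ kqᵢ/rᵢ = 5.67×10⁴ V.
ΔV = V_B − V_A = 5700 V.
W_ext = qΔV = (-1.93×10⁻⁶ C)(5700 V) = -0.0110 J.

-0.0110 J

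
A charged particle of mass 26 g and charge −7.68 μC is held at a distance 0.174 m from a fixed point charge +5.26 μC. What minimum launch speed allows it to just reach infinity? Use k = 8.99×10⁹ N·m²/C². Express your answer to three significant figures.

12.7 m/s

To just escape, total mechanical energy must reach zero at infinity: ½mv²_min + U = 0, so ½mv²_min = −U = |kQq|/r.
|U| = |kQq|/r = (8.99×10⁹ N·m²/C²)(5.26×10⁻⁶)(7.68×10⁻⁶)/(0.174) = 2.09 J.
v_min = √(2|U|/m) = √(2·2.09/0.0260) = 12.7 m/s.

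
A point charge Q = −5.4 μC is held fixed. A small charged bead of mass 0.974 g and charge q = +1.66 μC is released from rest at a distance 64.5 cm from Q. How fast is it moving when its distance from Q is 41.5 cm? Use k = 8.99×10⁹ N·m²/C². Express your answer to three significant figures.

11.9 m/s

Only the electrostatic force acts, so mechanical energy is conserved: ½mv² = U₁ − U₂ = kQq(1/r₁ − 1/r₂).
U₁ − U₂ = (8.99×10⁹ N·m²/C²)(-5.40×10⁻⁶ C)(1.66×10⁻⁶ C)(1/0.645 − 1/0.415) = 0.0692 J.
v = √(2·0.0692/9.74×10⁻⁴) = 11.9 m/s.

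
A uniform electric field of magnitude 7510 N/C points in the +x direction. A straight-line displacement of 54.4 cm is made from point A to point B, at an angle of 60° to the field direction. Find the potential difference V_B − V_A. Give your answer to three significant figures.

Only the component of displacement along E changes the potential: ΔV = −E·d·cosθ.
ΔV = −(7510 V/m)(0.544 m)cos60° = -2040 V.

-2040 V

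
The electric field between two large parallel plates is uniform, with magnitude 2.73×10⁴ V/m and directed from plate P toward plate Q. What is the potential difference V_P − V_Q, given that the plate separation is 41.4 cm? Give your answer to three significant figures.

In a uniform field, potential decreases in the direction of E: ΔV = −E·d for a displacement d parallel to E.
Going from Q to P is a displacement of 41.4 cm opposite to the field, so V_P − V_Q = +Ed = 1.13×10⁴ V.

1.13×10⁴ V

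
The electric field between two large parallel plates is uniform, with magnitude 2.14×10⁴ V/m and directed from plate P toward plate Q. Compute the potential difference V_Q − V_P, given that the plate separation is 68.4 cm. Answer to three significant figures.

In a uniform field, potential decreases in the direction of E: ΔV = −E·d for a displacement d parallel to E.
Going from P to Q is a displacement of 68.4 cm along the field, so V_Q − V_P = −Ed = -1.46×10⁴ V.

-1.46×10⁴ V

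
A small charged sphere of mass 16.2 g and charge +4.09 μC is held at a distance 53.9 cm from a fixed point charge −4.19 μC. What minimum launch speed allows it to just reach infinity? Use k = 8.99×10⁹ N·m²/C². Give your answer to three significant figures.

5.94 m/s

To just escape, total mechanical energy must reach zero at infinity: ½mv²_min + U = 0, so ½mv²_min = −U = |kQq|/r.
|U| = |kQq|/r = (8.99×10⁹ N·m²/C²)(4.19×10⁻⁶)(4.09×10⁻⁶)/(0.539) = 0.286 J.
v_min = √(2|U|/m) = √(2·0.286/0.0162) = 5.94 m/s.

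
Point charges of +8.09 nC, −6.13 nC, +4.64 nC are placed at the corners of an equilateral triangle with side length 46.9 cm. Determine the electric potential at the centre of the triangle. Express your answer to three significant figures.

219 V

The total potential is the scalar sum of each charge's contribution, V = Σ kqᵢ/rᵢ.
The distance from each vertex to the centroid is a/√3 = 0.271 m.
V = k[(8.09×10⁻⁹)/(0.271) + (-6.13×10⁻⁹)/(0.271) + (4.64×10⁻⁹)/(0.271)] = 219 V.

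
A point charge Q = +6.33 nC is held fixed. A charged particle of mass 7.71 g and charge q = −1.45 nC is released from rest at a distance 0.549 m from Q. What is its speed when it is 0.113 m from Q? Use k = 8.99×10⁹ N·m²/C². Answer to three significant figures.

Only the electrostatic force acts, so mechanical energy is conserved: ½mv² = U₁ − U₂ = kQq(1/r₁ − 1/r₂).
U₁ − U₂ = (8.99×10⁹ N·m²/C²)(6.33×10⁻⁹ C)(-1.45×10⁻⁹ C)(1/0.549 − 1/0.113) = 5.80×10⁻⁷ J.
v = √(2·5.80×10⁻⁷/7.71×10⁻³) = 0.0123 m/s.

0.0123 m/s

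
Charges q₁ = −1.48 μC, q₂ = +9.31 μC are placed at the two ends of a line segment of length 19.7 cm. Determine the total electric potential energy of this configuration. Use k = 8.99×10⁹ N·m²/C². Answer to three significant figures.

-0.629 J

The work to assemble the configuration equals its total potential energy, U = Σ kqᵢqⱼ/rᵢⱼ over all pairs.
The separation is r = 0.197 m.
U = (-0.629) = -0.629 J.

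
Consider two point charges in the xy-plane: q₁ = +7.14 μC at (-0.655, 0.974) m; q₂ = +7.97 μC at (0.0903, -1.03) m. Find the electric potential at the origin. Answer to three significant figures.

1.24×10⁵ V

The total potential is the scalar sum of each charge's contribution, V = Σ kqᵢ/rᵢ.
Distances from the field point to each charge: r₁ = 1.17 m, r₂ = 1.03 m.
V = k[(7.14×10⁻⁶)/(1.17) + (7.97×10⁻⁶)/(1.03)] = 1.24×10⁵ V.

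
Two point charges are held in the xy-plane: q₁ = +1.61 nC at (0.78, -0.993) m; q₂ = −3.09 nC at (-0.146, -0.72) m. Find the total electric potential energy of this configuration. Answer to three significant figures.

The assembly work is the sum of pairwise potential energies, U = Σ_{i<j} kqᵢqⱼ/rᵢⱼ.
Pair separations: r₁₂ = 0.965 m.
U = (-4.63×10⁻⁸) = -4.63×10⁻⁸ J.

-4.63×10⁻⁸ J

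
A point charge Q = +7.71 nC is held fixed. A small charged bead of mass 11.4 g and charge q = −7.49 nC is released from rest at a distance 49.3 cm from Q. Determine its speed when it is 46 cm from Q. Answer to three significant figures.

Only the electrostatic force acts, so mechanical energy is conserved: ½mv² = U₁ − U₂ = kQq(1/r₁ − 1/r₂).
U₁ − U₂ = (8.99×10⁹ N·m²/C²)(7.71×10⁻⁹ C)(-7.49×10⁻⁹ C)(1/0.493 − 1/0.460) = 7.55×10⁻⁸ J.
v = √(2·7.55×10⁻⁸/0.0114) = 3.64×10⁻³ m/s.

3.64×10⁻³ m/s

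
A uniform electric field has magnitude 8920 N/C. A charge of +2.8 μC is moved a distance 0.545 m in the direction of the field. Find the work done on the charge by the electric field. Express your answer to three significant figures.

0.0136 J

The potential change for a displacement 0.545 m in the direction of the field is ΔV = −Ed = -4860 V.
W_field = −qΔV = 0.0136 J.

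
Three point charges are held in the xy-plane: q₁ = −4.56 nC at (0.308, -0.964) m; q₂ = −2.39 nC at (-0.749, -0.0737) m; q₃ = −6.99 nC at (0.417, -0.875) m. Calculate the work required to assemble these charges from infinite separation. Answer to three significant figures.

2.21×10⁻⁶ J

The work to assemble the configuration equals its total potential energy, U = Σ kqᵢqⱼ/rᵢⱼ over all pairs.
Pair separations: r₁₂ = 1.38 m, r₁₃ = 0.141 m, r₂₃ = 1.41 m.
U = (7.09×10⁻⁸) + (2.04×10⁻⁶) + (1.06×10⁻⁷) = 2.21×10⁻⁶ J.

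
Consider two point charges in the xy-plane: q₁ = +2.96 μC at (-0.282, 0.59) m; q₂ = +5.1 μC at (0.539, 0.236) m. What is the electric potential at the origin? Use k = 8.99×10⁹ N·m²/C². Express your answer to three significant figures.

1.19×10⁵ V

Electric potential is a scalar, so the contributions from each charge add algebraically: V = Σ kqᵢ/rᵢ.
Distances from the field point to each charge: r₁ = 0.654 m, r₂ = 0.588 m.
V = k[(2.96×10⁻⁶)/(0.654) + (5.10×10⁻⁶)/(0.588)] = 1.19×10⁵ V.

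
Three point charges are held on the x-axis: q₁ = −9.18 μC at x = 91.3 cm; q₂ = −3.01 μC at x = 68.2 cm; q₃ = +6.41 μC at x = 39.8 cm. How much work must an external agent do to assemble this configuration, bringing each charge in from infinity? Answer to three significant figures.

The assembly work is the sum of pairwise potential energies, U = Σ_{i<j} kqᵢqⱼ/rᵢⱼ.
Pair separations: r₁₂ = 0.231 m, r₁₃ = 0.515 m, r₂₃ = 0.284 m.
U = (1.08) + (-1.03) + (-0.611) = -0.563 J.

-0.563 J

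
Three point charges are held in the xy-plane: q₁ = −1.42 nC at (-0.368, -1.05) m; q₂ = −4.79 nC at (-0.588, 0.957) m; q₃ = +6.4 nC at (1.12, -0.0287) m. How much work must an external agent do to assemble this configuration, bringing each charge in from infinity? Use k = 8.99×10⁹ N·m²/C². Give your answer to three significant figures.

The work to assemble the configuration equals its total potential energy, U = Σ kqᵢqⱼ/rᵢⱼ over all pairs.
Pair separations: r₁₂ = 2.02 m, r₁₃ = 1.80 m, r₂₃ = 1.97 m.
U = (3.03×10⁻⁸) + (-4.53×10⁻⁸) + (-1.40×10⁻⁷) = -1.55×10⁻⁷ J.

-1.55×10⁻⁷ J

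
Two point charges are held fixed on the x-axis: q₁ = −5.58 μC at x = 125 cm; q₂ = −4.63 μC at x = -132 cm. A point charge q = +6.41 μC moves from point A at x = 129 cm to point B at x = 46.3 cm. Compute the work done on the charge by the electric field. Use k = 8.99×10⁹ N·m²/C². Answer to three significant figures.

The work done by the electric force is W_field = −ΔU = −q(V_B − V_A) = q(V_A − V_B).
At A: distances to the source charges are 0.0400 m, 2.61 m; V_A = Σ kqᵢ/rᵢ = -1.27×10⁶ V.
At B: distances to the source charges are 0.787 m, 1.78 m; V_B = Σ kqᵢ/rᵢ = -8.71×10⁴ V.
ΔV = V_B − V_A = 1.18×10⁶ V.
W_field = −qΔV = −(6.41×10⁻⁶ C)(1.18×10⁶ V) = -7.58 J.

-7.58 J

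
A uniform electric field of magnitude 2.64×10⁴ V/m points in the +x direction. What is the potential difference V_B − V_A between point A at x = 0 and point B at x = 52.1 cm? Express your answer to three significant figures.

In a uniform field, potential decreases in the direction of E: V_B − V_A = −E·Δx.
V_B − V_A = −(2.64×10⁴ V/m)(0.521 m) = -1.38×10⁴ V.

-1.38×10⁴ V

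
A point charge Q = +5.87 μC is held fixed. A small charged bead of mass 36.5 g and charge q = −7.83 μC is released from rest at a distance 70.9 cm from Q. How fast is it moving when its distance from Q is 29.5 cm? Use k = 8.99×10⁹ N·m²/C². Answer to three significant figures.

Only the electrostatic force acts, so mechanical energy is conserved: ½mv² = U₁ − U₂ = kQq(1/r₁ − 1/r₂).
U₁ − U₂ = (8.99×10⁹ N·m²/C²)(5.87×10⁻⁶ C)(-7.83×10⁻⁶ C)(1/0.709 − 1/0.295) = 0.818 J.
v = √(2·0.818/0.0365) = 6.69 m/s.

6.69 m/s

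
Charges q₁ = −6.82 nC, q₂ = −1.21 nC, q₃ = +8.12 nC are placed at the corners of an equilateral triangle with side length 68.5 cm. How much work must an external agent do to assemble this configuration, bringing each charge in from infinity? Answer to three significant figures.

-7.47×10⁻⁷ J

The work to assemble the configuration equals its total potential energy, U = Σ kqᵢqⱼ/rᵢⱼ over all pairs.
All three pair separations equal the side length, 0.685 m.
U = (1.08×10⁻⁷) + (-7.27×10⁻⁷) + (-1.29×10⁻⁷) = -7.47×10⁻⁷ J.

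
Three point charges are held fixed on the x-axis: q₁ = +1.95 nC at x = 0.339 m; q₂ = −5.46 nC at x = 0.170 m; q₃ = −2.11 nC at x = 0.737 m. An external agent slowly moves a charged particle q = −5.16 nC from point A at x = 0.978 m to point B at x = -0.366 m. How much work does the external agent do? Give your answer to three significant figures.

For quasistatic motion the external work equals the change in potential energy: W_ext = qΔV = q(V_B − V_A).
At A: distances to the source charges are 0.639 m, 0.808 m, 0.241 m; V_A = Σ kqᵢ/rᵢ = -112 V.
At B: distances to the source charges are 0.705 m, 0.536 m, 1.10 m; V_B = Σ kqᵢ/rᵢ = -83.9 V.
ΔV = V_B − V_A = 28.1 V.
W_ext = qΔV = (-5.16×10⁻⁹ C)(28.1 V) = -1.45×10⁻⁷ J.

-1.45×10⁻⁷ J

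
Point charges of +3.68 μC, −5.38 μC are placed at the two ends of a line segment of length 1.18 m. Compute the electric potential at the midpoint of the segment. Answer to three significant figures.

-2.59×10⁴ V

The total potential is the scalar sum of each charge's contribution, V = Σ kqᵢ/rᵢ.
Each charge is 0.590 m from the midpoint.
V = k[(3.68×10⁻⁶)/(0.590) + (-5.38×10⁻⁶)/(0.590)] = -2.59×10⁴ V.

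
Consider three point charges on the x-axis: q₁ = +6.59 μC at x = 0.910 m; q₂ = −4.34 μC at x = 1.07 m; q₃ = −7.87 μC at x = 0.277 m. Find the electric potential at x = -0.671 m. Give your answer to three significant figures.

-5.96×10⁴ V

Electric potential is a scalar, so the contributions from each charge add algebraically: V = Σ kqᵢ/rᵢ.
Distances from the field point to each charge: r₁ = 1.58 m, r₂ = 1.74 m, r₃ = 0.948 m.
V = k[(6.59×10⁻⁶)/(1.58) + (-4.34×10⁻⁶)/(1.74) + (-7.87×10⁻⁶)/(0.948)] = -5.96×10⁴ V.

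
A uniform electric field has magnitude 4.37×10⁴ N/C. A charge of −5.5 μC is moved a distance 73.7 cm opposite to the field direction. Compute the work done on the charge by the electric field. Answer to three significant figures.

0.177 J

The potential change for a displacement 73.7 cm opposite to the field direction is ΔV = +Ed = 3.22×10⁴ V.
W_field = −qΔV = 0.177 J.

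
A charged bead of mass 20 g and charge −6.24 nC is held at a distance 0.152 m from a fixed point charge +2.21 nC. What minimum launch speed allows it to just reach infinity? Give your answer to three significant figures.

To just escape, total mechanical energy must reach zero at infinity: ½mv²_min + U = 0, so ½mv²_min = −U = |kQq|/r.
|U| = |kQq|/r = (8.99×10⁹ N·m²/C²)(2.21×10⁻⁹)(6.24×10⁻⁹)/(0.152) = 8.16×10⁻⁷ J.
v_min = √(2|U|/m) = √(2·8.16×10⁻⁷/0.0200) = 9.03×10⁻³ m/s.

9.03×10⁻³ m/s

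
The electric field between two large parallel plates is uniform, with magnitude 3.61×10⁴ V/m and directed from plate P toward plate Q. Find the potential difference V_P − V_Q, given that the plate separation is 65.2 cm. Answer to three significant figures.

2.35×10⁴ V

In a uniform field, potential decreases in the direction of E: ΔV = −E·d for a displacement d parallel to E.
Going from Q to P is a displacement of 65.2 cm opposite to the field, so V_P − V_Q = +Ed = 2.35×10⁴ V.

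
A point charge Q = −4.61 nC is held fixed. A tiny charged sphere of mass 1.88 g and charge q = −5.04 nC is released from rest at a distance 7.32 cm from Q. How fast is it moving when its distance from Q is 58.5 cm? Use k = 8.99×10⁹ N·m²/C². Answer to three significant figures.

Only the electrostatic force acts, so mechanical energy is conserved: ½mv² = U₁ − U₂ = kQq(1/r₁ − 1/r₂).
U₁ − U₂ = (8.99×10⁹ N·m²/C²)(-4.61×10⁻⁹ C)(-5.04×10⁻⁹ C)(1/0.0732 − 1/0.585) = 2.50×10⁻⁶ J.
v = √(2·2.50×10⁻⁶/1.88×10⁻³) = 0.0515 m/s.

0.0515 m/s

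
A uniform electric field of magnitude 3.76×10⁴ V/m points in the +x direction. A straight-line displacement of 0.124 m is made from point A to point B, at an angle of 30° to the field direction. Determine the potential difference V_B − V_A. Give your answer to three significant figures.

Only the component of displacement along E changes the potential: ΔV = −E·d·cosθ.
ΔV = −(3.76×10⁴ V/m)(0.124 m)cos30° = -4040 V.

-4040 V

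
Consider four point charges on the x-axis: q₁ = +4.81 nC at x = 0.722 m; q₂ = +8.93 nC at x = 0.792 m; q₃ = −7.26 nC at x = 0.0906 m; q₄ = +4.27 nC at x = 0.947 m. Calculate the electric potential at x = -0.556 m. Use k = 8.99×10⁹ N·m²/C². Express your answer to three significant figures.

The total potential is the scalar sum of each charge's contribution, V = Σ kqᵢ/rᵢ.
Distances from the field point to each charge: r₁ = 1.28 m, r₂ = 1.35 m, r₃ = 0.647 m, r₄ = 1.50 m.
V = k[(4.81×10⁻⁹)/(1.28) + (8.93×10⁻⁹)/(1.35) + (-7.26×10⁻⁹)/(0.647) + (4.27×10⁻⁹)/(1.50)] = 18.0 V.

18.0 V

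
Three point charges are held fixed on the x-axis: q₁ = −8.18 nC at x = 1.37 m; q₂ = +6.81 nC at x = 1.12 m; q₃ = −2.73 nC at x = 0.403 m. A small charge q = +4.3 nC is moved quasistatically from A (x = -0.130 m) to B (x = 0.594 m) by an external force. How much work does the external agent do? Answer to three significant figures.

For quasistatic motion the external work equals the change in potential energy: W_ext = qΔV = q(V_B − V_A).
At A: distances to the source charges are 1.50 m, 1.25 m, 0.533 m; V_A = Σ kqᵢ/rᵢ = -46.1 V.
At B: distances to the source charges are 0.776 m, 0.526 m, 0.191 m; V_B = Σ kqᵢ/rᵢ = -107 V.
ΔV = V_B − V_A = -60.8 V.
W_ext = qΔV = (4.30×10⁻⁹ C)(-60.8 V) = -2.61×10⁻⁷ J.

-2.61×10⁻⁷ J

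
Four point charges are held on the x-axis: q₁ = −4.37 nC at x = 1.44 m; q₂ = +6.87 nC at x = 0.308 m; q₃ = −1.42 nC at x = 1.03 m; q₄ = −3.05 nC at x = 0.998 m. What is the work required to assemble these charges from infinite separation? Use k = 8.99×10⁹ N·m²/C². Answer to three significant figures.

The assembly work is the sum of pairwise potential energies, U = Σ_{i<j} kqᵢqⱼ/rᵢⱼ.
Pair separations: r₁₂ = 1.13 m, r₁₃ = 0.410 m, r₁₄ = 0.442 m, r₂₃ = 0.722 m, r₂₄ = 0.690 m, r₃₄ = 0.0320 m.
Summing all 6 pair terms gives U = 9.91×10⁻⁷ J.

9.91×10⁻⁷ J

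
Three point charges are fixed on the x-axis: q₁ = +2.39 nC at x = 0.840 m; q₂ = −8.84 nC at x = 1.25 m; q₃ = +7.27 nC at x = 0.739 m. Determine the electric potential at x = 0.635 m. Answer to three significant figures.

The total potential is the scalar sum of each charge's contribution, V = Σ kqᵢ/rᵢ.
Distances from the field point to each charge: r₁ = 0.205 m, r₂ = 0.615 m, r₃ = 0.104 m.
V = k[(2.39×10⁻⁹)/(0.205) + (-8.84×10⁻⁹)/(0.615) + (7.27×10⁻⁹)/(0.104)] = 604 V.

604 V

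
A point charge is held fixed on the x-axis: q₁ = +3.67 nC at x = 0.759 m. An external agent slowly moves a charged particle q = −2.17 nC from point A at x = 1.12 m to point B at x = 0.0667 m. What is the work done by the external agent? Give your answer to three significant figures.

9.49×10⁻⁸ J

For quasistatic motion the external work equals the change in potential energy: W_ext = qΔV = q(V_B − V_A).
At A: distance to the source charge is 0.361 m; V_A = kq₁/r = 91.4 V.
At B: distance to the source charge is 0.692 m; V_B = kq₁/r = 47.7 V.
ΔV = V_B − V_A = -43.7 V.
W_ext = qΔV = (-2.17×10⁻⁹ C)(-43.7 V) = 9.49×10⁻⁸ J.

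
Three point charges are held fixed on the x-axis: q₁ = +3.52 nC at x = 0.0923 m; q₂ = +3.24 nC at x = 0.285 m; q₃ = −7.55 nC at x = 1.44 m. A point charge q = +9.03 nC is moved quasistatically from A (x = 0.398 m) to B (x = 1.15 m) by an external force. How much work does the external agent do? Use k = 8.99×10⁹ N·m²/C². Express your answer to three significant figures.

For quasistatic motion the external work equals the change in potential energy: W_ext = qΔV = q(V_B − V_A).
At A: distances to the source charges are 0.306 m, 0.113 m, 1.04 m; V_A = Σ kqᵢ/rᵢ = 296 V.
At B: distances to the source charges are 1.06 m, 0.865 m, 0.290 m; V_B = Σ kqᵢ/rᵢ = -170 V.
ΔV = V_B − V_A = -467 V.
W_ext = qΔV = (9.03×10⁻⁹ C)(-467 V) = -4.21×10⁻⁶ J.

-4.21×10⁻⁶ J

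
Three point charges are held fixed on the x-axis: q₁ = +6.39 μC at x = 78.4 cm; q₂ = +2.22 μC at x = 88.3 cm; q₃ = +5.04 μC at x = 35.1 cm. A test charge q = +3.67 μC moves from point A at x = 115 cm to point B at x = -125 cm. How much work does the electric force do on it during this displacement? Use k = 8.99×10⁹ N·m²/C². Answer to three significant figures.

The work done by the electric force is W_field = −ΔU = −q(V_B − V_A) = q(V_A − V_B).
At A: distances to the source charges are 0.366 m, 0.267 m, 0.799 m; V_A = Σ kqᵢ/rᵢ = 2.88×10⁵ V.
At B: distances to the source charges are 2.03 m, 2.13 m, 1.60 m; V_B = Σ kqᵢ/rᵢ = 6.59×10⁴ V.
ΔV = V_B − V_A = -2.23×10⁵ V.
W_field = −qΔV = −(3.67×10⁻⁶ C)(-2.23×10⁵ V) = 0.817 J.

0.817 J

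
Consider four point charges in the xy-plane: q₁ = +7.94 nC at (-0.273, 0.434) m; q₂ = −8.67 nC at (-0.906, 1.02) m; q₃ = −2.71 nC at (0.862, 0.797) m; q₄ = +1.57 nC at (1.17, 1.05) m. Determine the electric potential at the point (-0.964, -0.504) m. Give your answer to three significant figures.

4.64 V

The total potential is the scalar sum of each charge's contribution, V = Σ kqᵢ/rᵢ.
Distances from the field point to each charge: r₁ = 1.17 m, r₂ = 1.53 m, r₃ = 2.24 m, r₄ = 2.64 m.
V = k[(7.94×10⁻⁹)/(1.17) + (-8.67×10⁻⁹)/(1.53) + (-2.71×10⁻⁹)/(2.24) + (1.57×10⁻⁹)/(2.64)] = 4.64 V.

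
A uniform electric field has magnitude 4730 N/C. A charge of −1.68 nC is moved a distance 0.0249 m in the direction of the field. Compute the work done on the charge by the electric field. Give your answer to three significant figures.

-1.98×10⁻⁷ J

The potential change for a displacement 0.0249 m in the direction of the field is ΔV = −Ed = -118 V.
W_field = −qΔV = -1.98×10⁻⁷ J.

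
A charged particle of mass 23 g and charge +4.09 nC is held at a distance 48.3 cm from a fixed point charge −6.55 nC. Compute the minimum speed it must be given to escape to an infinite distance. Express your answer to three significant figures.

6.58×10⁻³ m/s

To just escape, total mechanical energy must reach zero at infinity: ½mv²_min + U = 0, so ½mv²_min = −U = |kQq|/r.
|U| = |kQq|/r = (8.99×10⁹ N·m²/C²)(6.55×10⁻⁹)(4.09×10⁻⁹)/(0.483) = 4.99×10⁻⁷ J.
v_min = √(2|U|/m) = √(2·4.99×10⁻⁷/0.0230) = 6.58×10⁻³ m/s.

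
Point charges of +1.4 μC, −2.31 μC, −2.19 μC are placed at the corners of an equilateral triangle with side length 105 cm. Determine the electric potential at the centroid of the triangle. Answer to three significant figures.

The total potential is the scalar sum of each charge's contribution, V = Σ kqᵢ/rᵢ.
The distance from each vertex to the centroid is a/√3 = 0.606 m.
V = k[(1.40×10⁻⁶)/(0.606) + (-2.31×10⁻⁶)/(0.606) + (-2.19×10⁻⁶)/(0.606)] = -4.60×10⁴ V.

-4.60×10⁴ V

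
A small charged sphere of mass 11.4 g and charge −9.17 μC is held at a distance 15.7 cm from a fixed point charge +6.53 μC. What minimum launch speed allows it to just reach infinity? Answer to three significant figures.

To just escape, total mechanical energy must reach zero at infinity: ½mv²_min + U = 0, so ½mv²_min = −U = |kQq|/r.
|U| = |kQq|/r = (8.99×10⁹ N·m²/C²)(6.53×10⁻⁶)(9.17×10⁻⁶)/(0.157) = 3.43 J.
v_min = √(2|U|/m) = √(2·3.43/0.0114) = 24.5 m/s.

24.5 m/s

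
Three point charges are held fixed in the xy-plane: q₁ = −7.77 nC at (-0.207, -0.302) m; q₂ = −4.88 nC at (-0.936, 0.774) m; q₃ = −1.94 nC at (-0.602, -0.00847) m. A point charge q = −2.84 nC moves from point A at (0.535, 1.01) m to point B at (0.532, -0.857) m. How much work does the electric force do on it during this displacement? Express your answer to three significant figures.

The work done by the electric force is W_field = −ΔU = −q(V_B − V_A) = q(V_A − V_B).
At A: distances to the source charges are 1.51 m, 1.49 m, 1.53 m; V_A = Σ kqᵢ/rᵢ = -87.2 V.
At B: distances to the source charges are 0.924 m, 2.19 m, 1.42 m; V_B = Σ kqᵢ/rᵢ = -108 V.
ΔV = V_B − V_A = -20.7 V.
W_field = −qΔV = −(-2.84×10⁻⁹ C)(-20.7 V) = -5.87×10⁻⁸ J.

-5.87×10⁻⁸ J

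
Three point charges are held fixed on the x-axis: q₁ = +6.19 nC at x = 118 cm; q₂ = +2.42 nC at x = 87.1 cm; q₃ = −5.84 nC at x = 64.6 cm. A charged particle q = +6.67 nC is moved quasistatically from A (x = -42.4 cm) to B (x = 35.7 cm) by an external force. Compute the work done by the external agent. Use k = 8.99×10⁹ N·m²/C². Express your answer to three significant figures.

-4.95×10⁻⁷ J

For quasistatic motion the external work equals the change in potential energy: W_ext = qΔV = q(V_B − V_A).
At A: distances to the source charges are 1.60 m, 1.29 m, 1.07 m; V_A = Σ kqᵢ/rᵢ = 2.43 V.
At B: distances to the source charges are 0.823 m, 0.514 m, 0.289 m; V_B = Σ kqᵢ/rᵢ = -71.7 V.
ΔV = V_B − V_A = -74.2 V.
W_ext = qΔV = (6.67×10⁻⁹ C)(-74.2 V) = -4.95×10⁻⁷ J.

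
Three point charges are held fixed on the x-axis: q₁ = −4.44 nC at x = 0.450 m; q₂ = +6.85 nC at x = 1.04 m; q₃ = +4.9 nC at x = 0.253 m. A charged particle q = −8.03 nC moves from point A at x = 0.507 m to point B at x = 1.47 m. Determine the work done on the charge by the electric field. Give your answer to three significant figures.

4.43×10⁻⁶ J

The work done by the electric force is W_field = −ΔU = −q(V_B − V_A) = q(V_A − V_B).
At A: distances to the source charges are 0.0570 m, 0.533 m, 0.254 m; V_A = Σ kqᵢ/rᵢ = -411 V.
At B: distances to the source charges are 1.02 m, 0.430 m, 1.22 m; V_B = Σ kqᵢ/rᵢ = 140 V.
ΔV = V_B − V_A = 552 V.
W_field = −qΔV = −(-8.03×10⁻⁹ C)(552 V) = 4.43×10⁻⁶ J.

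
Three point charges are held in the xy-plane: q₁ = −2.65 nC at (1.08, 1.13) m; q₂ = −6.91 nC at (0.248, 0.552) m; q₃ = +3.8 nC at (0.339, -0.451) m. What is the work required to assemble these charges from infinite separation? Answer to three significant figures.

-1.24×10⁻⁷ J

The assembly work is the sum of pairwise potential energies, U = Σ_{i<j} kqᵢqⱼ/rᵢⱼ.
Pair separations: r₁₂ = 1.01 m, r₁₃ = 1.75 m, r₂₃ = 1.01 m.
U = (1.62×10⁻⁷) + (-5.18×10⁻⁸) + (-2.34×10⁻⁷) = -1.24×10⁻⁷ J.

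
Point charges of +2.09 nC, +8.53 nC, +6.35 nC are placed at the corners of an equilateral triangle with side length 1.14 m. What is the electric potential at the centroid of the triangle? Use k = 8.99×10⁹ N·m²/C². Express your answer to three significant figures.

232 V

The total potential is the scalar sum of each charge's contribution, V = Σ kqᵢ/rᵢ.
The distance from each vertex to the centroid is a/√3 = 0.658 m.
V = k[(2.09×10⁻⁹)/(0.658) + (8.53×10⁻⁹)/(0.658) + (6.35×10⁻⁹)/(0.658)] = 232 V.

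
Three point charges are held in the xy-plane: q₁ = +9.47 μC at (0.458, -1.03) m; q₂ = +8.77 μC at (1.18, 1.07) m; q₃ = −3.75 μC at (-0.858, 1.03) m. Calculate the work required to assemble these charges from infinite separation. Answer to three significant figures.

The assembly work is the sum of pairwise potential energies, U = Σ_{i<j} kqᵢqⱼ/rᵢⱼ.
Pair separations: r₁₂ = 2.22 m, r₁₃ = 2.44 m, r₂₃ = 2.04 m.
U = (0.336) + (-0.131) + (-0.145) = 0.0606 J.

0.0606 J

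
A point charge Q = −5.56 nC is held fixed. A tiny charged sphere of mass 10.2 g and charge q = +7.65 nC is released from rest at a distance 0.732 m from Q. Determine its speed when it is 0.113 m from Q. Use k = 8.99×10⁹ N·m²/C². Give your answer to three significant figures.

Only the electrostatic force acts, so mechanical energy is conserved: ½mv² = U₁ − U₂ = kQq(1/r₁ − 1/r₂).
U₁ − U₂ = (8.99×10⁹ N·m²/C²)(-5.56×10⁻⁹ C)(7.65×10⁻⁹ C)(1/0.732 − 1/0.113) = 2.86×10⁻⁶ J.
v = √(2·2.86×10⁻⁶/0.0102) = 0.0237 m/s.

0.0237 m/s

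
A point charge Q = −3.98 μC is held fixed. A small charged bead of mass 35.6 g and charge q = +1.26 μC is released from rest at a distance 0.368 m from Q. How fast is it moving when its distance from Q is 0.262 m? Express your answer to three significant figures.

1.67 m/s

Only the electrostatic force acts, so mechanical energy is conserved: ½mv² = U₁ − U₂ = kQq(1/r₁ − 1/r₂).
U₁ − U₂ = (8.99×10⁹ N·m²/C²)(-3.98×10⁻⁶ C)(1.26×10⁻⁶ C)(1/0.368 − 1/0.262) = 0.0496 J.
v = √(2·0.0496/0.0356) = 1.67 m/s.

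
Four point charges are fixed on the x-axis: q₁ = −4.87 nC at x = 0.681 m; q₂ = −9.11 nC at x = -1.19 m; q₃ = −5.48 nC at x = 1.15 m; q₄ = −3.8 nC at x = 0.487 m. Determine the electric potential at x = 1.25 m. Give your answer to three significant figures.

-648 V

Electric potential is a scalar, so the contributions from each charge add algebraically: V = Σ kqᵢ/rᵢ.
Distances from the field point to each charge: r₁ = 0.569 m, r₂ = 2.44 m, r₃ = 0.100 m, r₄ = 0.763 m.
V = k[(-4.87×10⁻⁹)/(0.569) + (-9.11×10⁻⁹)/(2.44) + (-5.48×10⁻⁹)/(0.100) + (-3.80×10⁻⁹)/(0.763)] = -648 V.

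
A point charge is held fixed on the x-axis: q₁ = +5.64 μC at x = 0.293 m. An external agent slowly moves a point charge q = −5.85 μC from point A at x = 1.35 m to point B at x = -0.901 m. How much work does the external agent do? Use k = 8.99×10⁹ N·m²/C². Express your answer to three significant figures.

0.0322 J

For quasistatic motion the external work equals the change in potential energy: W_ext = qΔV = q(V_B − V_A).
At A: distance to the source charge is 1.06 m; V_A = kq₁/r = 4.80×10⁴ V.
At B: distance to the source charge is 1.19 m; V_B = kq₁/r = 4.25×10⁴ V.
ΔV = V_B − V_A = -5500 V.
W_ext = qΔV = (-5.85×10⁻⁶ C)(-5500 V) = 0.0322 J.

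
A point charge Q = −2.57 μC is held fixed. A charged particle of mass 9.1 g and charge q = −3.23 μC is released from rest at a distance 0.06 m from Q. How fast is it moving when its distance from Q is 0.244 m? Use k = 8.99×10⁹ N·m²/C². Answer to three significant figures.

Only the electrostatic force acts, so mechanical energy is conserved: ½mv² = U₁ − U₂ = kQq(1/r₁ − 1/r₂).
U₁ − U₂ = (8.99×10⁹ N·m²/C²)(-2.57×10⁻⁶ C)(-3.23×10⁻⁶ C)(1/0.0600 − 1/0.244) = 0.938 J.
v = √(2·0.938/9.10×10⁻³) = 14.4 m/s.

14.4 m/s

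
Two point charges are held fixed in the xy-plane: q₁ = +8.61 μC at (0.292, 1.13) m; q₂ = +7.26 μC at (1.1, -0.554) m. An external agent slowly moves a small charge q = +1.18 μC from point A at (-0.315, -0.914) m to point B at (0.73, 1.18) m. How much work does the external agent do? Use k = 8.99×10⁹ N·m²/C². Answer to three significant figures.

For quasistatic motion the external work equals the change in potential energy: W_ext = qΔV = q(V_B − V_A).
At A: distances to the source charges are 2.13 m, 1.46 m; V_A = Σ kqᵢ/rᵢ = 8.10×10⁴ V.
At B: distances to the source charges are 0.441 m, 1.77 m; V_B = Σ kqᵢ/rᵢ = 2.12×10⁵ V.
ΔV = V_B − V_A = 1.31×10⁵ V.
W_ext = qΔV = (1.18×10⁻⁶ C)(1.31×10⁵ V) = 0.155 J.

0.155 J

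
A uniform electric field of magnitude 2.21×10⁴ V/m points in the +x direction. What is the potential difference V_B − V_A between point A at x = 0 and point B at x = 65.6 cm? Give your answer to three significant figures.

-1.45×10⁴ V

In a uniform field, potential decreases in the direction of E: V_B − V_A = −E·Δx.
V_B − V_A = −(2.21×10⁴ V/m)(0.656 m) = -1.45×10⁴ V.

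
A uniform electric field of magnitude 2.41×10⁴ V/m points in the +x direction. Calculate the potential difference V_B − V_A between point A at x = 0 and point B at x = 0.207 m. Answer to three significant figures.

In a uniform field, potential decreases in the direction of E: V_B − V_A = −E·Δx.
V_B − V_A = −(2.41×10⁴ V/m)(0.207 m) = -4990 V.

-4990 V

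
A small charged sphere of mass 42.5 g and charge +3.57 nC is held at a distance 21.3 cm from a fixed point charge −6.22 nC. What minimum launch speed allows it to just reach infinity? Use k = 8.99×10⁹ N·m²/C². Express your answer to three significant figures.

6.64×10⁻³ m/s

To just escape, total mechanical energy must reach zero at infinity: ½mv²_min + U = 0, so ½mv²_min = −U = |kQq|/r.
|U| = |kQq|/r = (8.99×10⁹ N·m²/C²)(6.22×10⁻⁹)(3.57×10⁻⁹)/(0.213) = 9.37×10⁻⁷ J.
v_min = √(2|U|/m) = √(2·9.37×10⁻⁷/0.0425) = 6.64×10⁻³ m/s.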